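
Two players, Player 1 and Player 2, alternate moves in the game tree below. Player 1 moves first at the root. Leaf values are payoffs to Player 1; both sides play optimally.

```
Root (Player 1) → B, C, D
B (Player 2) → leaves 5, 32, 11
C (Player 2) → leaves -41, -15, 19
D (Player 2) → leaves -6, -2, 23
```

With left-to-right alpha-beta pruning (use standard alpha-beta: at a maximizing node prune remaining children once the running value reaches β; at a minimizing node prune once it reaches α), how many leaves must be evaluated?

B [α=-∞,β=+∞]: v=5
C [α=5,β=+∞]: v=-41 after child 1 ≤ α → α-cutoff, skip 2
D [α=5,β=+∞]: v=-6 after child 1 ≤ α → α-cutoff, skip 2
Root [α=-∞,β=+∞]: v=5
Leaves evaluated: 5 of 9.

5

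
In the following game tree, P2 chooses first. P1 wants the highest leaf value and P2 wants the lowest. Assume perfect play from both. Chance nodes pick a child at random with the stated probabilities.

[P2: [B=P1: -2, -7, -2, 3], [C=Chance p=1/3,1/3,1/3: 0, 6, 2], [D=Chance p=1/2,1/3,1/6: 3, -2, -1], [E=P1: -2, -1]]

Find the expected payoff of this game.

B (P1): max(-2, -7, -2, 3) = 3
C (Chance): 1/3·0 + 1/3·6 + 1/3·2 = 2.67
D (Chance): 1/2·3 + 1/3·-2 + 1/6·-1 = 0.67
E (P1): max(-2, -1) = -1
Root (P2): min(3, 2.67, 0.67, -1) = -1

-1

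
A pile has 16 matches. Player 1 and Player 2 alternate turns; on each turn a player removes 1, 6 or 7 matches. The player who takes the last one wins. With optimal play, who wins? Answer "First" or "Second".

Positions where the player to move wins (W) vs loses (L):
i:   0  1  2  3  4  5  6  7  8  9 10 11 12 13 14 15 16
     L  W  L  W  L  W  W  W  W  W  W  W  L  W  L  W  L
Position 16 is L, so the second player wins.

Second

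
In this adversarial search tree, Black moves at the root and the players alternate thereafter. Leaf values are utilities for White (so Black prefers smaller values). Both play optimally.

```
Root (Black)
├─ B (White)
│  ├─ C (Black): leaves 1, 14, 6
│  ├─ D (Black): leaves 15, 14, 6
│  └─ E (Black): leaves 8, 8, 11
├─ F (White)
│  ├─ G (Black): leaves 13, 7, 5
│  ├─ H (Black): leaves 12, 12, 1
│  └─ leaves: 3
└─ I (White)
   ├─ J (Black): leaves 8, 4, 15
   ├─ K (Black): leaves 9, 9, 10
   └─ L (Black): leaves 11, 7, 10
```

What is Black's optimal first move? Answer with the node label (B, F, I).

C (Black): min(1, 14, 6) = 1
D (Black): min(15, 14, 6) = 6
E (Black): min(8, 8, 11) = 8
B (White): max(1, 6, 8) = 8
G (Black): min(13, 7, 5) = 5
H (Black): min(12, 12, 1) = 1
F (White): max(5, 1, 3) = 5
J (Black): min(8, 4, 15) = 4
K (Black): min(9, 9, 10) = 9
L (Black): min(11, 7, 10) = 7
I (White): max(4, 9, 7) = 9
Root (Black): min(8, 5, 9) = 5
Black picks the child with the lowest value: F (value 5).

F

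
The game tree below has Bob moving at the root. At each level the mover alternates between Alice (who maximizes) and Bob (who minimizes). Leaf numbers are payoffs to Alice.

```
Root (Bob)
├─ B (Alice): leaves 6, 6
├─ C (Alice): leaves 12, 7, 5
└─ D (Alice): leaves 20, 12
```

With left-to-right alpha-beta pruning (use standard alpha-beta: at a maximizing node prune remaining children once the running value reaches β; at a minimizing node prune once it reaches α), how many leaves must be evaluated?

B [α=-∞,β=+∞]: v=6
C [α=-∞,β=6]: v=12 after child 1 ≥ β → β-cutoff, skip 2
D [α=-∞,β=6]: v=20 after child 1 ≥ β → β-cutoff, skip 1
Root [α=-∞,β=+∞]: v=6
Leaves evaluated: 4 of 7.

4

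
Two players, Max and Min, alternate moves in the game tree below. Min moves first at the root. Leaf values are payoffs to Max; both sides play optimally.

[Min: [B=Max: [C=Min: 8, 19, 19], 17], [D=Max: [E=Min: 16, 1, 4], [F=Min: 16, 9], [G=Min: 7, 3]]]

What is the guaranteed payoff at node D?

9

E: min(16, 1, 4) = 1
F: min(16, 9) = 9
G: min(7, 3) = 3
D: max(1, 9, 3) = 9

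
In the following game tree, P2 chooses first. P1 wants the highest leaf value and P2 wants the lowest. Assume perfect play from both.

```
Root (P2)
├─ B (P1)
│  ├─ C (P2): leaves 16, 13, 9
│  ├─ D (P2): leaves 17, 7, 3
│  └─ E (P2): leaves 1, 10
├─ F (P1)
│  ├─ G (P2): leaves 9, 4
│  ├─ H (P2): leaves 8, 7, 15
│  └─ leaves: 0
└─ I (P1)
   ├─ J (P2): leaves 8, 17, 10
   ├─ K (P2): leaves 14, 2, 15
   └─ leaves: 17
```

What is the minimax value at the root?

C (P2): min(16, 13, 9) = 9
D (P2): min(17, 7, 3) = 3
E (P2): min(1, 10) = 1
B (P1): max(9, 3, 1) = 9
G (P2): min(9, 4) = 4
H (P2): min(8, 7, 15) = 7
F (P1): max(4, 7, 0) = 7
J (P2): min(8, 17, 10) = 8
K (P2): min(14, 2, 15) = 2
I (P1): max(8, 2, 17) = 17
Root (P2): min(9, 7, 17) = 7

7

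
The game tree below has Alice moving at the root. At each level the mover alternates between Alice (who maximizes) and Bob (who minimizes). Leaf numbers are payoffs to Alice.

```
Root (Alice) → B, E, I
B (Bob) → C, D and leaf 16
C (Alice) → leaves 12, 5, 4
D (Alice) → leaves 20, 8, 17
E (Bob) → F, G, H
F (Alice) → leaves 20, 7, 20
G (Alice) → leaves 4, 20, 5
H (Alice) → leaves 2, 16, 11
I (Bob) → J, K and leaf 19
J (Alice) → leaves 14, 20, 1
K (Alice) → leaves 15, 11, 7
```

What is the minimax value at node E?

16

F: max(20, 7, 20) = 20
G: max(4, 20, 5) = 20
H: max(2, 16, 11) = 16
E: min(20, 20, 16) = 16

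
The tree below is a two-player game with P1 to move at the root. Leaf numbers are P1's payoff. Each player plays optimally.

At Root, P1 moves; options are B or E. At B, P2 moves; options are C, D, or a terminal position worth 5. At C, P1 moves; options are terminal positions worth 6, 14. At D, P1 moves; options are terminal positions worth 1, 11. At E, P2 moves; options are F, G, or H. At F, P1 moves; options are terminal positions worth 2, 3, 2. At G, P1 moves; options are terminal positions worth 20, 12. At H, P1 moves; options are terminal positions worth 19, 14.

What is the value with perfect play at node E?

F: max(2, 3, 2) = 3
G: max(20, 12) = 20
H: max(19, 14) = 19
E: min(3, 20, 19) = 3

3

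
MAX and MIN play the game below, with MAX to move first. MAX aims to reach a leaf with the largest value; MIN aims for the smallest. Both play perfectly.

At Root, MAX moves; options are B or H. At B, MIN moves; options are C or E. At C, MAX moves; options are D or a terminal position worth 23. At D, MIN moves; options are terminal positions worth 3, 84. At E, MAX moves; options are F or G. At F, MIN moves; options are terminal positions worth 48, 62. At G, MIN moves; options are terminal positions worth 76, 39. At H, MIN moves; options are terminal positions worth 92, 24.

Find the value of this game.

24

D (MIN): min(3, 84) = 3
C (MAX): max(3, 23) = 23
F (MIN): min(48, 62) = 48
G (MIN): min(76, 39) = 39
E (MAX): max(48, 39) = 48
B (MIN): min(23, 48) = 23
H (MIN): min(92, 24) = 24
Root (MAX): max(23, 24) = 24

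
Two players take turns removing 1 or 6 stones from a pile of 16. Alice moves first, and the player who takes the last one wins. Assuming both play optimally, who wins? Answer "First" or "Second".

Second

Mark each pile size as W (mover wins) or L (mover loses):
i:   0  1  2  3  4  5  6  7  8  9 10 11 12 13 14 15 16
     L  W  L  W  L  W  W  L  W  L  W  L  W  W  L  W  L
Position 16 is L, so the second player wins.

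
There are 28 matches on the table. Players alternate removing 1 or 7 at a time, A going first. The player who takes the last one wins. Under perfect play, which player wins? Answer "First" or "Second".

Second

W/L table (W = player to move can force a win):
i:   0  1  2  3  4  5  6  7  8  9 10 11 12 13 14 15 16 17 18 19 20 21 22 23 24 25 26 27 28
     L  W  L  W  L  W  L  W  L  W  L  W  L  W  L  W  L  W  L  W  L  W  L  W  L  W  L  W  L
Position 28 is L, so the second player wins.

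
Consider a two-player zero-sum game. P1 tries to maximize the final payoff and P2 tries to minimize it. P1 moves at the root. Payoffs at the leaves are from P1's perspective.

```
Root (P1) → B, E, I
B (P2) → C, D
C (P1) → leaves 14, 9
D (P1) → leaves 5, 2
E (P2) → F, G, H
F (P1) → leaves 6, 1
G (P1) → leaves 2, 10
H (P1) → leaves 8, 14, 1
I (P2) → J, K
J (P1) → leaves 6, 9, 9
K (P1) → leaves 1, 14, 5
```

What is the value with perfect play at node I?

9

J: max(6, 9, 9) = 9
K: max(1, 14, 5) = 14
I: min(9, 14) = 9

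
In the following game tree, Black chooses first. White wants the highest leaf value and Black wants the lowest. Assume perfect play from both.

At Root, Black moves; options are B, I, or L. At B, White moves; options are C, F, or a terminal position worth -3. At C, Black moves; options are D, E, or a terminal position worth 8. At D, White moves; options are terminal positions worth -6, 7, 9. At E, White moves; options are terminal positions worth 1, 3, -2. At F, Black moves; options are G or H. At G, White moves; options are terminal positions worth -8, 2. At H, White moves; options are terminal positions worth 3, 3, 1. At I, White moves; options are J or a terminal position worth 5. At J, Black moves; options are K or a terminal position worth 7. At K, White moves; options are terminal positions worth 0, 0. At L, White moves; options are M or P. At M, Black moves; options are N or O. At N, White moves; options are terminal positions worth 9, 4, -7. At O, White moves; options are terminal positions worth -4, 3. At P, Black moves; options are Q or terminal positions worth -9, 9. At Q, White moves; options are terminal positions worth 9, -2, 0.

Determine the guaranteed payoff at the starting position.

3

D (White): max(-6, 7, 9) = 9
E (White): max(1, 3, -2) = 3
C (Black): min(9, 3, 8) = 3
G (White): max(-8, 2) = 2
H (White): max(3, 3, 1) = 3
F (Black): min(2, 3) = 2
B (White): max(3, 2, -3) = 3
K (White): max(0, 0) = 0
J (Black): min(0, 7) = 0
I (White): max(0, 5) = 5
N (White): max(9, 4, -7) = 9
O (White): max(-4, 3) = 3
M (Black): min(9, 3) = 3
Q (White): max(9, -2, 0) = 9
P (Black): min(9, -9, 9) = -9
L (White): max(3, -9) = 3
Root (Black): min(3, 5, 3) = 3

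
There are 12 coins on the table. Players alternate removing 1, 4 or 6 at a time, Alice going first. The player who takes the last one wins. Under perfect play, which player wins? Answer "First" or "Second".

i:   0  1  2  3  4  5  6  7  8  9 10 11 12
     L  W  L  W  W  L  W  L  W  W  L  W  L
Position 12 is L, so the second player wins.

Second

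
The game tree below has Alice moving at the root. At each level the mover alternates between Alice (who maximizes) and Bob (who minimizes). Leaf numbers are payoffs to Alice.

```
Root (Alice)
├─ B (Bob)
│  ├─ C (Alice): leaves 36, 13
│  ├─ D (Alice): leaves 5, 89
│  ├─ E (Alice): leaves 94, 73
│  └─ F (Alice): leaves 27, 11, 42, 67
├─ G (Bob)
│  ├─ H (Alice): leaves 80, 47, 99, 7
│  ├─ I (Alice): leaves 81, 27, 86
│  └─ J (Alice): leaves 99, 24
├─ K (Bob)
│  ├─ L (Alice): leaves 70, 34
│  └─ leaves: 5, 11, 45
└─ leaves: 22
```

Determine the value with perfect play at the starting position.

C (Alice): max(36, 13) = 36
D (Alice): max(5, 89) = 89
E (Alice): max(94, 73) = 94
F (Alice): max(27, 11, 42, 67) = 67
B (Bob): min(36, 89, 94, 67) = 36
H (Alice): max(80, 47, 99, 7) = 99
I (Alice): max(81, 27, 86) = 86
J (Alice): max(99, 24) = 99
G (Bob): min(99, 86, 99) = 86
L (Alice): max(70, 34) = 70
K (Bob): min(70, 5, 11, 45) = 5
Root (Alice): max(36, 86, 5, 22) = 86

86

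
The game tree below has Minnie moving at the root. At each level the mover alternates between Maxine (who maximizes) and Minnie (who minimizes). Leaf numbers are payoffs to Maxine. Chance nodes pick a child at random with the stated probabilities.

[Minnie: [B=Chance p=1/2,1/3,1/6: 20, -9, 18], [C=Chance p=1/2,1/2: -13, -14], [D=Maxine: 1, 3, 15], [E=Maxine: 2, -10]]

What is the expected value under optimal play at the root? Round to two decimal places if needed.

-13.5

B (Chance): 1/2·20 + 1/3·-9 + 1/6·18 = 10
C (Chance): 1/2·-13 + 1/2·-14 = -13.5
D (Maxine): max(1, 3, 15) = 15
E (Maxine): max(2, -10) = 2
Root (Minnie): min(10, -13.5, 15, 2) = -13.5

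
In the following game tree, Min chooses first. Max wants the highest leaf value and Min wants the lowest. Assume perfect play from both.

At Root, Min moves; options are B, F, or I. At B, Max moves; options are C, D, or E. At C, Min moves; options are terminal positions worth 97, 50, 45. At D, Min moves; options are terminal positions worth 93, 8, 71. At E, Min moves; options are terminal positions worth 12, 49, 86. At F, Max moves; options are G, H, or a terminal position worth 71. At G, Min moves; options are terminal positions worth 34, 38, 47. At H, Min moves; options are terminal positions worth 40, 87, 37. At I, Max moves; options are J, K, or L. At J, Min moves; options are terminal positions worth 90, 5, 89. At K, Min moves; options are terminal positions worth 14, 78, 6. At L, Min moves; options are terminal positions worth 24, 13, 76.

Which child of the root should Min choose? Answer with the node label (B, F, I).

I

C (Min): min(97, 50, 45) = 45
D (Min): min(93, 8, 71) = 8
E (Min): min(12, 49, 86) = 12
B (Max): max(45, 8, 12) = 45
G (Min): min(34, 38, 47) = 34
H (Min): min(40, 87, 37) = 37
F (Max): max(34, 37, 71) = 71
J (Min): min(90, 5, 89) = 5
K (Min): min(14, 78, 6) = 6
L (Min): min(24, 13, 76) = 13
I (Max): max(5, 6, 13) = 13
Root (Min): min(45, 71, 13) = 13
Min picks the child with the lowest value: I (value 13).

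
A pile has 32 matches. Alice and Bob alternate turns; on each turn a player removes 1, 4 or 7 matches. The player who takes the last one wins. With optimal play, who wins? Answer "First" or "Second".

Compute winning (W) and losing (L) positions by backward induction:
i:   0  1  2  3  4  5  6  7  8  9 10 11 12 13 14 15 16 17 18 19 20 21 22 23 24 25 26 27 28 29 30 31 32
     L  W  L  W  W  L  W  W  L  W  L  W  W  L  W  W  L  W  L  W  W  L  W  W  L  W  L  W  W  L  W  W  L
Position 32 is L, so the second player wins.

Second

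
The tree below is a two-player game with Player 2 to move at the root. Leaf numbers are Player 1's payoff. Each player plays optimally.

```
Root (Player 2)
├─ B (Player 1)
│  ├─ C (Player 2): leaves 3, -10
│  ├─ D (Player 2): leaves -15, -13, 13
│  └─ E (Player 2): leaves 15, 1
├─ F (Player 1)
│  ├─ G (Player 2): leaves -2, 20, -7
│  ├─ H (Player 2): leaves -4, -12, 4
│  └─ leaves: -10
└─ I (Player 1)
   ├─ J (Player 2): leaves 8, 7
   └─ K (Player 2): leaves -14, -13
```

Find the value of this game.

C (Player 2): min(3, -10) = -10
D (Player 2): min(-15, -13, 13) = -15
E (Player 2): min(15, 1) = 1
B (Player 1): max(-10, -15, 1) = 1
G (Player 2): min(-2, 20, -7) = -7
H (Player 2): min(-4, -12, 4) = -12
F (Player 1): max(-7, -12, -10) = -7
J (Player 2): min(8, 7) = 7
K (Player 2): min(-14, -13) = -14
I (Player 1): max(7, -14) = 7
Root (Player 2): min(1, -7, 7) = -7

-7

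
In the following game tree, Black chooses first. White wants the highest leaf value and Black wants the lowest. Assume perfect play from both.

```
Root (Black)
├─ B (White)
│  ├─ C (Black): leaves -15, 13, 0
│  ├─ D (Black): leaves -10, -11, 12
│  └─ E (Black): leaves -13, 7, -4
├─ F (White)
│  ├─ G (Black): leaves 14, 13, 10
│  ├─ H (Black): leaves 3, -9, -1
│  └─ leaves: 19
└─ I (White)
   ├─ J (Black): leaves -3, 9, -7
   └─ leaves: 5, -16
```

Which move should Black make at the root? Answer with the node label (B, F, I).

B

C (Black): min(-15, 13, 0) = -15
D (Black): min(-10, -11, 12) = -11
E (Black): min(-13, 7, -4) = -13
B (White): max(-15, -11, -13) = -11
G (Black): min(14, 13, 10) = 10
H (Black): min(3, -9, -1) = -9
F (White): max(10, -9, 19) = 19
J (Black): min(-3, 9, -7) = -7
I (White): max(-7, 5, -16) = 5
Root (Black): min(-11, 19, 5) = -11
Black picks the child with the lowest value: B (value -11).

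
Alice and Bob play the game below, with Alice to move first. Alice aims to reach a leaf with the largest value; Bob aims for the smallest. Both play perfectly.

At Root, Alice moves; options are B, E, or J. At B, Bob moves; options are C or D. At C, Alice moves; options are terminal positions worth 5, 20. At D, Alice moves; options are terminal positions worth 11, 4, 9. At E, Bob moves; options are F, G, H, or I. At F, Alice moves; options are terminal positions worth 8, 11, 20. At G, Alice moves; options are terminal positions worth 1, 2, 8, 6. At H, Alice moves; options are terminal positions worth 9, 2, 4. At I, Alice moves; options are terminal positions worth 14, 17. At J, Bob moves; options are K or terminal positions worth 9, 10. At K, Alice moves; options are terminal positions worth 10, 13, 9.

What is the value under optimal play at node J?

9

K: max(10, 13, 9) = 13
J: min(13, 9, 10) = 9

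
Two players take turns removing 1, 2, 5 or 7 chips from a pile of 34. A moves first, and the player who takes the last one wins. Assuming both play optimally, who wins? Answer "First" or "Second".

First

Positions where the player to move wins (W) vs loses (L):
i:   0  1  2  3  4  5  6  7  8  9 10 11 12 13 14 15 16 17 18 19 20 21 22 23 24 25 26 27 28 29 30 31 32 33 34
     L  W  W  L  W  W  L  W  W  L  W  W  L  W  W  L  W  W  L  W  W  L  W  W  L  W  W  L  W  W  L  W  W  L  W
Position 34 is W, so the first player wins.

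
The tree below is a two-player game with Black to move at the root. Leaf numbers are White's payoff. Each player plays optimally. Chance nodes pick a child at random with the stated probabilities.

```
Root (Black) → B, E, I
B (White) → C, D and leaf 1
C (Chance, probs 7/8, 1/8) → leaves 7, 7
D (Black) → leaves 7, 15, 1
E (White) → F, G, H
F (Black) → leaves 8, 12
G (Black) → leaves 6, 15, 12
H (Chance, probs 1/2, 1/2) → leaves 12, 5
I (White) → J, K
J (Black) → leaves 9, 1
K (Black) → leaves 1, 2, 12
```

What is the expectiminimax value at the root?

C (Chance): 7/8·7 + 1/8·7 = 7
D (Black): min(7, 15, 1) = 1
B (White): max(7, 1, 1) = 7
F (Black): min(8, 12) = 8
G (Black): min(6, 15, 12) = 6
H (Chance): 1/2·12 + 1/2·5 = 8.5
E (White): max(8, 6, 8.5) = 8.5
J (Black): min(9, 1) = 1
K (Black): min(1, 2, 12) = 1
I (White): max(1, 1) = 1
Root (Black): min(7, 8.5, 1) = 1

1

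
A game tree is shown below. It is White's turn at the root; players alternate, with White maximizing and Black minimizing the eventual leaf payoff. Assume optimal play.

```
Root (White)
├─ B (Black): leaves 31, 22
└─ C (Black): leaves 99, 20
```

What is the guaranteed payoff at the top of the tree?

22

B (Black): min(31, 22) = 22
C (Black): min(99, 20) = 20
Root (White): max(22, 20) = 22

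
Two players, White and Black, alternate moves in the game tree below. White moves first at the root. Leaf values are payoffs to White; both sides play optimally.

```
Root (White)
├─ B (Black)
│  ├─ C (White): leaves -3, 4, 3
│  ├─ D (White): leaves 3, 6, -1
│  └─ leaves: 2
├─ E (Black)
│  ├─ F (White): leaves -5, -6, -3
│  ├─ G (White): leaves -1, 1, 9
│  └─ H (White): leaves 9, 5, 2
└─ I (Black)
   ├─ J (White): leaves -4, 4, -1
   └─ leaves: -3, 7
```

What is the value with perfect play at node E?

-3

F: max(-5, -6, -3) = -3
G: max(-1, 1, 9) = 9
H: max(9, 5, 2) = 9
E: min(-3, 9, 9) = -3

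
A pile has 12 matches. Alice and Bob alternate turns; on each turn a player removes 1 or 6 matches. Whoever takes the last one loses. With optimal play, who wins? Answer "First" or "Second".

W/L table (W = player to move can force a win):
i:   0  1  2  3  4  5  6  7  8  9 10 11 12
     W  L  W  L  W  L  W  W  L  W  L  W  L
Position 12 is L, so the second player wins.

Second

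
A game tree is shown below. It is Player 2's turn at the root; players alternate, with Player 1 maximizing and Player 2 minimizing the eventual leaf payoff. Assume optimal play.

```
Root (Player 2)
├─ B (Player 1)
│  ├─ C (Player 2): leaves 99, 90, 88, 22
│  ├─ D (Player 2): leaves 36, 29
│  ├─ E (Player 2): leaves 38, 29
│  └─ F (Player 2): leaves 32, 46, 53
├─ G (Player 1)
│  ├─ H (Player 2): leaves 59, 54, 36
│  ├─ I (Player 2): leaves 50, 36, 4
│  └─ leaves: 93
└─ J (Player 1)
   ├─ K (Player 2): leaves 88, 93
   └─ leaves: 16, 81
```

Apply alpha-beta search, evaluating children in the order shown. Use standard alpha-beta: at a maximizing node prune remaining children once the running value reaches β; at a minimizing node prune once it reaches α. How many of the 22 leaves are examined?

C [α=-∞,β=+∞]: v=22
D [α=22,β=+∞]: v=29
E [α=29,β=+∞]: v=29
F [α=29,β=+∞]: v=32
B [α=-∞,β=+∞]: v=32
H [α=-∞,β=32]: v=36
G [α=-∞,β=32]: v=36 after child 1 ≥ β → β-cutoff, skip 2
K [α=-∞,β=32]: v=88
J [α=-∞,β=32]: v=88 after child 1 ≥ β → β-cutoff, skip 2
Root [α=-∞,β=+∞]: v=32
Leaves evaluated: 16 of 22.

16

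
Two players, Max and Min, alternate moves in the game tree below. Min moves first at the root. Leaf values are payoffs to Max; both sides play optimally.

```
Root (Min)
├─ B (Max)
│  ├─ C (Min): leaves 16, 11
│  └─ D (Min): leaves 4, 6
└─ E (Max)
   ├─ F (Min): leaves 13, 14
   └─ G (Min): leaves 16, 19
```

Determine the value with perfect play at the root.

11

C (Min): min(16, 11) = 11
D (Min): min(4, 6) = 4
B (Max): max(11, 4) = 11
F (Min): min(13, 14) = 13
G (Min): min(16, 19) = 16
E (Max): max(13, 16) = 16
Root (Min): min(11, 16) = 11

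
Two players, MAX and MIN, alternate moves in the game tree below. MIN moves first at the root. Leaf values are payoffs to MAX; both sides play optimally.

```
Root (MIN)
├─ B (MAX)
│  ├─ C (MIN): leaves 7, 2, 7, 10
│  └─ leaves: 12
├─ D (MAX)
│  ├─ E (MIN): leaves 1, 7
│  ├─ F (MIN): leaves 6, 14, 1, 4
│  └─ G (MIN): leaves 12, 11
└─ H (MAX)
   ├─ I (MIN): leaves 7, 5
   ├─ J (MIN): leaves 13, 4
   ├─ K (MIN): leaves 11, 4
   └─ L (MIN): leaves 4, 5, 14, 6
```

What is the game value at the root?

5

C (MIN): min(7, 2, 7, 10) = 2
B (MAX): max(2, 12) = 12
E (MIN): min(1, 7) = 1
F (MIN): min(6, 14, 1, 4) = 1
G (MIN): min(12, 11) = 11
D (MAX): max(1, 1, 11) = 11
I (MIN): min(7, 5) = 5
J (MIN): min(13, 4) = 4
K (MIN): min(11, 4) = 4
L (MIN): min(4, 5, 14, 6) = 4
H (MAX): max(5, 4, 4, 4) = 5
Root (MIN): min(12, 11, 5) = 5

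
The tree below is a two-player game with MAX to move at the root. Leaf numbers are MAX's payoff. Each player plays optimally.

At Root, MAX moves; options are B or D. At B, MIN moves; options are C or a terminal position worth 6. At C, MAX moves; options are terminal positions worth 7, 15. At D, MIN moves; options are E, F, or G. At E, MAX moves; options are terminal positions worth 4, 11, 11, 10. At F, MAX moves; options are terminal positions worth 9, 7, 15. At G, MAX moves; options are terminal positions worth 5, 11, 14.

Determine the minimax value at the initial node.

11

C (MAX): max(7, 15) = 15
B (MIN): min(15, 6) = 6
E (MAX): max(4, 11, 11, 10) = 11
F (MAX): max(9, 7, 15) = 15
G (MAX): max(5, 11, 14) = 14
D (MIN): min(11, 15, 14) = 11
Root (MAX): max(6, 11) = 11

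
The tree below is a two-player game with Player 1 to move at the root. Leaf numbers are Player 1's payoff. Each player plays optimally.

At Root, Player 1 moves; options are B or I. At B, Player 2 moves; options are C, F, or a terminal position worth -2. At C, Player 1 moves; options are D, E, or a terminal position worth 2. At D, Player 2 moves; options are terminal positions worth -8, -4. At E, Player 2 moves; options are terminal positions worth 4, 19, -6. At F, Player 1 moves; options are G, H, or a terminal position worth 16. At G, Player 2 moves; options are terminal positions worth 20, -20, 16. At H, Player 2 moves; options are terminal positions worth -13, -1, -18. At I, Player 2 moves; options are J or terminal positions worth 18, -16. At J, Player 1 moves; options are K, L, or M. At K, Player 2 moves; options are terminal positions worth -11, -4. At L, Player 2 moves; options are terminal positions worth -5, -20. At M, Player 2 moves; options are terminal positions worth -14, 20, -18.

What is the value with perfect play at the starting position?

-2

D (Player 2): min(-8, -4) = -8
E (Player 2): min(4, 19, -6) = -6
C (Player 1): max(-8, -6, 2) = 2
G (Player 2): min(20, -20, 16) = -20
H (Player 2): min(-13, -1, -18) = -18
F (Player 1): max(-20, -18, 16) = 16
B (Player 2): min(2, 16, -2) = -2
K (Player 2): min(-11, -4) = -11
L (Player 2): min(-5, -20) = -20
M (Player 2): min(-14, 20, -18) = -18
J (Player 1): max(-11, -20, -18) = -11
I (Player 2): min(-11, 18, -16) = -16
Root (Player 1): max(-2, -16) = -2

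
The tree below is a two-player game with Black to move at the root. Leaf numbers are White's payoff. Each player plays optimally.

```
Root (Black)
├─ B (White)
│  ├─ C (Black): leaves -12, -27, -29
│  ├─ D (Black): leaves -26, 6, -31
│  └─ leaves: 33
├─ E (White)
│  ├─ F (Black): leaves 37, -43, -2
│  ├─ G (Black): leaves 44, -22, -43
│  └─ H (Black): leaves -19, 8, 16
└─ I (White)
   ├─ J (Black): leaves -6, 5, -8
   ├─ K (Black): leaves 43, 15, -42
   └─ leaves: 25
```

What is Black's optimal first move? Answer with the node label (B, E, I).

C (Black): min(-12, -27, -29) = -29
D (Black): min(-26, 6, -31) = -31
B (White): max(-29, -31, 33) = 33
F (Black): min(37, -43, -2) = -43
G (Black): min(44, -22, -43) = -43
H (Black): min(-19, 8, 16) = -19
E (White): max(-43, -43, -19) = -19
J (Black): min(-6, 5, -8) = -8
K (Black): min(43, 15, -42) = -42
I (White): max(-8, -42, 25) = 25
Root (Black): min(33, -19, 25) = -19
Black picks the child with the lowest value: E (value -19).

E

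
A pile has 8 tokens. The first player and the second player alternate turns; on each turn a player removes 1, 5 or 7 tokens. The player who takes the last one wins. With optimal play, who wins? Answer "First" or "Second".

Second

Compute winning (W) and losing (L) positions by backward induction:
i:   0  1  2  3  4  5  6  7  8
     L  W  L  W  L  W  L  W  L
Position 8 is L, so the second player wins.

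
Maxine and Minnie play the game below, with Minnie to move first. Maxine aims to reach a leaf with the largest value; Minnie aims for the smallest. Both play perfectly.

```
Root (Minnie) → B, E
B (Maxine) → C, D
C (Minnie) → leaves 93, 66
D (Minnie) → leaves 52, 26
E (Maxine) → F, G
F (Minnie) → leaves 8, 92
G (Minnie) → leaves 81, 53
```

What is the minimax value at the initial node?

53

C (Minnie): min(93, 66) = 66
D (Minnie): min(52, 26) = 26
B (Maxine): max(66, 26) = 66
F (Minnie): min(8, 92) = 8
G (Minnie): min(81, 53) = 53
E (Maxine): max(8, 53) = 53
Root (Minnie): min(66, 53) = 53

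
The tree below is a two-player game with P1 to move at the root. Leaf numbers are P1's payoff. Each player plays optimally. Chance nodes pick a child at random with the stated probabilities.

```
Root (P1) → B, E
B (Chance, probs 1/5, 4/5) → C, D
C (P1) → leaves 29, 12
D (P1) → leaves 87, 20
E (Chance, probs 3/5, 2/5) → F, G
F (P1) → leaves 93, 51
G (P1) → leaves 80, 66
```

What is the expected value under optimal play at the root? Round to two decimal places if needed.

87.8

C (P1): max(29, 12) = 29
D (P1): max(87, 20) = 87
B (Chance): 1/5·29 + 4/5·87 = 75.4
F (P1): max(93, 51) = 93
G (P1): max(80, 66) = 80
E (Chance): 3/5·93 + 2/5·80 = 87.8
Root (P1): max(75.4, 87.8) = 87.8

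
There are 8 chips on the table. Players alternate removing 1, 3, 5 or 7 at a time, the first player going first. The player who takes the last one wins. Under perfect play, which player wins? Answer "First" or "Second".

Second

W/L table (W = player to move can force a win):
i:   0  1  2  3  4  5  6  7  8
     L  W  L  W  L  W  L  W  L
Position 8 is L, so the second player wins.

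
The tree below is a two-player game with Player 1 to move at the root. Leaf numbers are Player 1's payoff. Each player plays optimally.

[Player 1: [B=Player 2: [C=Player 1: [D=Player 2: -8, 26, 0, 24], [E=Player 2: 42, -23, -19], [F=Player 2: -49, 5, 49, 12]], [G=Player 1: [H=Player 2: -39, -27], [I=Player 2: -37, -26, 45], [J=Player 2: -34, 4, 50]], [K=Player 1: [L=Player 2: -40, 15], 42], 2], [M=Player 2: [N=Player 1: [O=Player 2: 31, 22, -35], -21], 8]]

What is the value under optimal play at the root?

D (Player 2): min(-8, 26, 0, 24) = -8
E (Player 2): min(42, -23, -19) = -23
F (Player 2): min(-49, 5, 49, 12) = -49
C (Player 1): max(-8, -23, -49) = -8
H (Player 2): min(-39, -27) = -39
I (Player 2): min(-37, -26, 45) = -37
J (Player 2): min(-34, 4, 50) = -34
G (Player 1): max(-39, -37, -34) = -34
L (Player 2): min(-40, 15) = -40
K (Player 1): max(-40, 42) = 42
B (Player 2): min(-8, -34, 42, 2) = -34
O (Player 2): min(31, 22, -35) = -35
N (Player 1): max(-35, -21) = -21
M (Player 2): min(-21, 8) = -21
Root (Player 1): max(-34, -21) = -21

-21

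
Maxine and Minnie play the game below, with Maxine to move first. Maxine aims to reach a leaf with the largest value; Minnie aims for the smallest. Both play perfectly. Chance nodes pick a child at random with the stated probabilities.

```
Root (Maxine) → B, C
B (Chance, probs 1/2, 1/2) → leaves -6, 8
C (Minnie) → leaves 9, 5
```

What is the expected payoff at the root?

5

B (Chance): 1/2·-6 + 1/2·8 = 1
C (Minnie): min(9, 5) = 5
Root (Maxine): max(1, 5) = 5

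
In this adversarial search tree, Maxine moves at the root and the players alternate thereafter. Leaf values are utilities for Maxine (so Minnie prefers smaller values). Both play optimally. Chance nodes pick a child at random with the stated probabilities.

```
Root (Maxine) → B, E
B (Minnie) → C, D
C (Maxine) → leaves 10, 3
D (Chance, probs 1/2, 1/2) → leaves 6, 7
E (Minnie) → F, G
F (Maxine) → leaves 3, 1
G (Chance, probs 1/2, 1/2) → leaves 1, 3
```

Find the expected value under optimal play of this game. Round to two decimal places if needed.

C (Maxine): max(10, 3) = 10
D (Chance): 1/2·6 + 1/2·7 = 6.5
B (Minnie): min(10, 6.5) = 6.5
F (Maxine): max(3, 1) = 3
G (Chance): 1/2·1 + 1/2·3 = 2
E (Minnie): min(3, 2) = 2
Root (Maxine): max(6.5, 2) = 6.5

6.5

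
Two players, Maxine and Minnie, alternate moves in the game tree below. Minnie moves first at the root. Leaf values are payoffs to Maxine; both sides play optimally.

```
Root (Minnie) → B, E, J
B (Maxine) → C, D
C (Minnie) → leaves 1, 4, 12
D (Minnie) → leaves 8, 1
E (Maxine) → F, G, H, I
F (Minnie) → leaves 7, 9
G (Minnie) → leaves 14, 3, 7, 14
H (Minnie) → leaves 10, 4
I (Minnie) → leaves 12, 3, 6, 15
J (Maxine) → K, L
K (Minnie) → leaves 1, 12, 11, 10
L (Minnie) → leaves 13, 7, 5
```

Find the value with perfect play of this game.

1

C (Minnie): min(1, 4, 12) = 1
D (Minnie): min(8, 1) = 1
B (Maxine): max(1, 1) = 1
F (Minnie): min(7, 9) = 7
G (Minnie): min(14, 3, 7, 14) = 3
H (Minnie): min(10, 4) = 4
I (Minnie): min(12, 3, 6, 15) = 3
E (Maxine): max(7, 3, 4, 3) = 7
K (Minnie): min(1, 12, 11, 10) = 1
L (Minnie): min(13, 7, 5) = 5
J (Maxine): max(1, 5) = 5
Root (Minnie): min(1, 7, 5) = 1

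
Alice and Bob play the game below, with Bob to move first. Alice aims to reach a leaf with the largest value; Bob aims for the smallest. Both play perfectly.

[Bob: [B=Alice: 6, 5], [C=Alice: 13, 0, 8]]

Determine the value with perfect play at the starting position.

B (Alice): max(6, 5) = 6
C (Alice): max(13, 0, 8) = 13
Root (Bob): min(6, 13) = 6

6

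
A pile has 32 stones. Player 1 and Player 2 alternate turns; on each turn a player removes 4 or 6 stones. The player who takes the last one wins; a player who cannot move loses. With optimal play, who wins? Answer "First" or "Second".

W/L table (W = player to move can force a win):
i:   0  1  2  3  4  5  6  7  8  9 10 11 12 13 14 15 16 17 18 19 20 21 22 23 24 25 26 27 28 29 30 31 32
     L  L  L  L  W  W  W  W  W  W  L  L  L  L  W  W  W  W  W  W  L  L  L  L  W  W  W  W  W  W  L  L  L
Position 32 is L, so the second player wins.

Second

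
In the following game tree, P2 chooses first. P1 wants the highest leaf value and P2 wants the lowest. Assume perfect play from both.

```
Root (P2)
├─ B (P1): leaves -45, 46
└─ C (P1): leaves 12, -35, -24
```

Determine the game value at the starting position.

B (P1): max(-45, 46) = 46
C (P1): max(12, -35, -24) = 12
Root (P2): min(46, 12) = 12

12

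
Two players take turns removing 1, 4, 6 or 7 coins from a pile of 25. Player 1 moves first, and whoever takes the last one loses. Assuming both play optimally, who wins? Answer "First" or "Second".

First

i:   0  1  2  3  4  5  6  7  8  9 10 11 12 13 14 15 16 17 18 19 20 21 22 23 24 25
     W  L  W  L  W  W  L  W  W  W  W  L  W  W  L  W  L  W  W  L  W  W  W  W  L  W
Position 25 is W, so the first player wins.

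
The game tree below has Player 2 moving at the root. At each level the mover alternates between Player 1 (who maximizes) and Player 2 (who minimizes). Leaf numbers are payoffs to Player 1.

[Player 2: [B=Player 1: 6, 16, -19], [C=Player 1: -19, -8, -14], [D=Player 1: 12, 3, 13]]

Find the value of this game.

B (Player 1): max(6, 16, -19) = 16
C (Player 1): max(-19, -8, -14) = -8
D (Player 1): max(12, 3, 13) = 13
Root (Player 2): min(16, -8, 13) = -8

-8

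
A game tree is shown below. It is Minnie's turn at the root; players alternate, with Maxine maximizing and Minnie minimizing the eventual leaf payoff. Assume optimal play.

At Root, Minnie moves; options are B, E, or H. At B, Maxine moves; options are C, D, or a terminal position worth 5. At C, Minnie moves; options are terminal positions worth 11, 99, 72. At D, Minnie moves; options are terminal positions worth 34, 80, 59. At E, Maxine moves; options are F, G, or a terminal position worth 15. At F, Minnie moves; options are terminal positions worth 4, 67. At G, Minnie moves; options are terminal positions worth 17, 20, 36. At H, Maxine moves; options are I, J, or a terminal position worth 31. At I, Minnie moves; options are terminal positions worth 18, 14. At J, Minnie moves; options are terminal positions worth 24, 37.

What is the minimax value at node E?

17

F: min(4, 67) = 4
G: min(17, 20, 36) = 17
E: max(4, 17, 15) = 17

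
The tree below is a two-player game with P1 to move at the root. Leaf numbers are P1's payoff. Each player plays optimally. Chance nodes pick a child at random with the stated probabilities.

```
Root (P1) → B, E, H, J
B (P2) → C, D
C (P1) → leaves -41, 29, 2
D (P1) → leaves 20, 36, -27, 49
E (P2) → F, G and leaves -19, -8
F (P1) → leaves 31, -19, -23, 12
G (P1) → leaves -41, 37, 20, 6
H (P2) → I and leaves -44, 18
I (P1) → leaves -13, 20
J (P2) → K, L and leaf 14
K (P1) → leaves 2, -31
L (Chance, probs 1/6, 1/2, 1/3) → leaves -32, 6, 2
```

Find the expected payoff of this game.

29

C (P1): max(-41, 29, 2) = 29
D (P1): max(20, 36, -27, 49) = 49
B (P2): min(29, 49) = 29
F (P1): max(31, -19, -23, 12) = 31
G (P1): max(-41, 37, 20, 6) = 37
E (P2): min(31, 37, -19, -8) = -19
I (P1): max(-13, 20) = 20
H (P2): min(20, -44, 18) = -44
K (P1): max(2, -31) = 2
L (Chance): 1/6·-32 + 1/2·6 + 1/3·2 = -1.67
J (P2): min(2, -1.67, 14) = -1.67
Root (P1): max(29, -19, -44, -1.67) = 29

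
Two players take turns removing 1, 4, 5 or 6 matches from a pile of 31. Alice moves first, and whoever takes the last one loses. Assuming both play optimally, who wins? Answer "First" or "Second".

i:   0  1  2  3  4  5  6  7  8  9 10 11 12 13 14 15 16 17 18 19 20 21 22 23 24 25 26 27 28 29 30 31
     W  L  W  L  W  W  W  W  W  W  L  W  L  W  W  W  W  W  W  L  W  L  W  W  W  W  W  W  L  W  L  W
Position 31 is W, so the first player wins.

First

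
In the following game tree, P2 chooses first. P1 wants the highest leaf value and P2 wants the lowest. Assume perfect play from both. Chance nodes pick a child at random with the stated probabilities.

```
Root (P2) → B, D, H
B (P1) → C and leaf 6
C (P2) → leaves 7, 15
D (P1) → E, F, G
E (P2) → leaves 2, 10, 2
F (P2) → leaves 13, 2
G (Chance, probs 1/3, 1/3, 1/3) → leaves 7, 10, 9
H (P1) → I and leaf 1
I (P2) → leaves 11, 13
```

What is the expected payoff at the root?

C (P2): min(7, 15) = 7
B (P1): max(7, 6) = 7
E (P2): min(2, 10, 2) = 2
F (P2): min(13, 2) = 2
G (Chance): 1/3·7 + 1/3·10 + 1/3·9 = 8.67
D (P1): max(2, 2, 8.67) = 8.67
I (P2): min(11, 13) = 11
H (P1): max(11, 1) = 11
Root (P2): min(7, 8.67, 11) = 7

7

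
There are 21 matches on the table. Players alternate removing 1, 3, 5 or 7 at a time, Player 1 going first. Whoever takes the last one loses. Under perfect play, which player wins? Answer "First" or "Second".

Second

Mark each pile size as W (mover wins) or L (mover loses):
i:   0  1  2  3  4  5  6  7  8  9 10 11 12 13 14 15 16 17 18 19 20 21
     W  L  W  L  W  L  W  L  W  L  W  L  W  L  W  L  W  L  W  L  W  L
Position 21 is L, so the second player wins.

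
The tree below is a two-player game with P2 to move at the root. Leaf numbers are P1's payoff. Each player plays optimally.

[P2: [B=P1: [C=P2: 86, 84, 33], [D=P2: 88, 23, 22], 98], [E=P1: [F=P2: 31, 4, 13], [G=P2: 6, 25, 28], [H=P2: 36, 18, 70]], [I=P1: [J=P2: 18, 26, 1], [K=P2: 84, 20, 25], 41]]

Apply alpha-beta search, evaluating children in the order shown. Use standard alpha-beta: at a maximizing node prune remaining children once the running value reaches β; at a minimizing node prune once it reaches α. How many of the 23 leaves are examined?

21

C [α=-∞,β=+∞]: v=33
D [α=33,β=+∞]: v=23 after child 2 ≤ α → α-cutoff, skip 1
B [α=-∞,β=+∞]: v=98
F [α=-∞,β=98]: v=4
G [α=4,β=98]: v=6
H [α=6,β=98]: v=18
E [α=-∞,β=98]: v=18
J [α=-∞,β=18]: v=1
K [α=1,β=18]: v=20
I [α=-∞,β=18]: v=20 after child 2 ≥ β → β-cutoff, skip 1
Root [α=-∞,β=+∞]: v=18
Leaves evaluated: 21 of 23.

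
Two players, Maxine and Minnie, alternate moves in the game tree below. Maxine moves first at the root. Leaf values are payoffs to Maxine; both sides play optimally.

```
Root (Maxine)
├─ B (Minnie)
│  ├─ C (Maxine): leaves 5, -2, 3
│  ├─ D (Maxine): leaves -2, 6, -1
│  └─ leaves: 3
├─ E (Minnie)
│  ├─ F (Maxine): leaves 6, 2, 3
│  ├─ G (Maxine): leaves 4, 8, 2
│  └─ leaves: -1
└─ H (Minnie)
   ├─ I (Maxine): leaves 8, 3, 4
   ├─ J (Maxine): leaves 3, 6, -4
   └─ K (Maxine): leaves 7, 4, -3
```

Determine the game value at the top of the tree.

6

C (Maxine): max(5, -2, 3) = 5
D (Maxine): max(-2, 6, -1) = 6
B (Minnie): min(5, 6, 3) = 3
F (Maxine): max(6, 2, 3) = 6
G (Maxine): max(4, 8, 2) = 8
E (Minnie): min(6, 8, -1) = -1
I (Maxine): max(8, 3, 4) = 8
J (Maxine): max(3, 6, -4) = 6
K (Maxine): max(7, 4, -3) = 7
H (Minnie): min(8, 6, 7) = 6
Root (Maxine): max(3, -1, 6) = 6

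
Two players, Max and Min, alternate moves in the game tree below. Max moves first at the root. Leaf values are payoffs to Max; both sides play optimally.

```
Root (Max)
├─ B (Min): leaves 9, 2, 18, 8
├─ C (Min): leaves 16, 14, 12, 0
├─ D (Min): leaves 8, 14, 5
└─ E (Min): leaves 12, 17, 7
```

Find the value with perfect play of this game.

B (Min): min(9, 2, 18, 8) = 2
C (Min): min(16, 14, 12, 0) = 0
D (Min): min(8, 14, 5) = 5
E (Min): min(12, 17, 7) = 7
Root (Max): max(2, 0, 5, 7) = 7

7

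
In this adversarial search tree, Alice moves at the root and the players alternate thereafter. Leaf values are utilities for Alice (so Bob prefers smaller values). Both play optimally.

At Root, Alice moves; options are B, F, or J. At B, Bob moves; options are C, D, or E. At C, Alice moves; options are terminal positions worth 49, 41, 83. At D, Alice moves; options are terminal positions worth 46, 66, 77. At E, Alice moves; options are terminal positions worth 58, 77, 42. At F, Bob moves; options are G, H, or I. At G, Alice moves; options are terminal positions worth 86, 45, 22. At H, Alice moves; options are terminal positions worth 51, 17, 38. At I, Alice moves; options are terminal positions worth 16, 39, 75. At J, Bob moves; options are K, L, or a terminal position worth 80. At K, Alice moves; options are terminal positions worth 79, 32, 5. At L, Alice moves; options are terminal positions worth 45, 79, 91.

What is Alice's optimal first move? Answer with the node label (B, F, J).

C (Alice): max(49, 41, 83) = 83
D (Alice): max(46, 66, 77) = 77
E (Alice): max(58, 77, 42) = 77
B (Bob): min(83, 77, 77) = 77
G (Alice): max(86, 45, 22) = 86
H (Alice): max(51, 17, 38) = 51
I (Alice): max(16, 39, 75) = 75
F (Bob): min(86, 51, 75) = 51
K (Alice): max(79, 32, 5) = 79
L (Alice): max(45, 79, 91) = 91
J (Bob): min(79, 91, 80) = 79
Root (Alice): max(77, 51, 79) = 79
Alice picks the child with the highest value: J (value 79).

J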